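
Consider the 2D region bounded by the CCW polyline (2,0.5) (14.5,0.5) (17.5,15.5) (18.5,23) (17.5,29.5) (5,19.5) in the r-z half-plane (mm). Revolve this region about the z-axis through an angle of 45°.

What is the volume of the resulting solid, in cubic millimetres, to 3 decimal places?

Volume = 2648.984 mm³

Profile (r,z), 6 vertices: (2,0.5) (14.5,0.5) (17.5,15.5) (18.5,23) (17.5,29.5) (5,19.5)
edge 0: (2,0.5)→(14.5,0.5)  cross = 2·0.5 − 14.5·0.5 = -6.2500; (r_i+r_j)·cross = 16.5·-6.2500 = -103.1250
edge 1: (14.5,0.5)→(17.5,15.5)  cross = 14.5·15.5 − 17.5·0.5 = 216.0000; (r_i+r_j)·cross = 32·216.0000 = 6912.0000
edge 2: (17.5,15.5)→(18.5,23)  cross = 17.5·23 − 18.5·15.5 = 115.7500; (r_i+r_j)·cross = 36·115.7500 = 4167.0000
edge 3: (18.5,23)→(17.5,29.5)  cross = 18.5·29.5 − 17.5·23 = 143.2500; (r_i+r_j)·cross = 36·143.2500 = 5157.0000
edge 4: (17.5,29.5)→(5,19.5)  cross = 17.5·19.5 − 5·29.5 = 193.7500; (r_i+r_j)·cross = 22.5·193.7500 = 4359.3750
edge 5: (5,19.5)→(2,0.5)  cross = 5·0.5 − 2·19.5 = -36.5000; (r_i+r_j)·cross = 7·-36.5000 = -255.5000
Σcross = 626.0000 → A = |Σcross|/2 = 313.0000 mm²
Σ(r_i+r_j)·cross = 20236.7500 → first moment M = |Σ|/6 = 3372.7917
R_c = M/A = 3372.7917/313.0000 = 10.7757 mm
θ = 45° = 0.785398 rad
V = θ·R_c·A = 0.785398·10.7757·313.0000 = 2648.984 mm³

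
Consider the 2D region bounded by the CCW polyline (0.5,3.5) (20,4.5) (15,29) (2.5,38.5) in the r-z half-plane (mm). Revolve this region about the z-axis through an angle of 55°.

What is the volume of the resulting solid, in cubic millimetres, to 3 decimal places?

Profile (r,z), 4 vertices: (0.5,3.5) (20,4.5) (15,29) (2.5,38.5)
edge 0: (0.5,3.5)→(20,4.5)  cross = 0.5·4.5 − 20·3.5 = -67.7500; (r_i+r_j)·cross = 20.5·-67.7500 = -1388.8750
edge 1: (20,4.5)→(15,29)  cross = 20·29 − 15·4.5 = 512.5000; (r_i+r_j)·cross = 35·512.5000 = 17937.5000
edge 2: (15,29)→(2.5,38.5)  cross = 15·38.5 − 2.5·29 = 505.0000; (r_i+r_j)·cross = 17.5·505.0000 = 8837.5000
edge 3: (2.5,38.5)→(0.5,3.5)  cross = 2.5·3.5 − 0.5·38.5 = -10.5000; (r_i+r_j)·cross = 3·-10.5000 = -31.5000
Σcross = 939.2500 → A = |Σcross|/2 = 469.6250 mm²
Σ(r_i+r_j)·cross = 25354.6250 → first moment M = |Σ|/6 = 4225.7708
R_c = M/A = 4225.7708/469.6250 = 8.9982 mm
θ = 55° = 0.959931 rad
V = θ·R_c·A = 0.959931·8.9982·469.6250 = 4056.449 mm³

Volume = 4056.449 mm³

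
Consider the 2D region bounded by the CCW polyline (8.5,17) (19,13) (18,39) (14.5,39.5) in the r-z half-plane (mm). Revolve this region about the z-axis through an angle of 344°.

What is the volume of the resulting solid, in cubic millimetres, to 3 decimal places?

Profile (r,z), 4 vertices: (8.5,17) (19,13) (18,39) (14.5,39.5)
edge 0: (8.5,17)→(19,13)  cross = 8.5·13 − 19·17 = -212.5000; (r_i+r_j)·cross = 27.5·-212.5000 = -5843.7500
edge 1: (19,13)→(18,39)  cross = 19·39 − 18·13 = 507.0000; (r_i+r_j)·cross = 37·507.0000 = 18759.0000
edge 2: (18,39)→(14.5,39.5)  cross = 18·39.5 − 14.5·39 = 145.5000; (r_i+r_j)·cross = 32.5·145.5000 = 4728.7500
edge 3: (14.5,39.5)→(8.5,17)  cross = 14.5·17 − 8.5·39.5 = -89.2500; (r_i+r_j)·cross = 23·-89.2500 = -2052.7500
Σcross = 350.7500 → A = |Σcross|/2 = 175.3750 mm²
Σ(r_i+r_j)·cross = 15591.2500 → first moment M = |Σ|/6 = 2598.5417
R_c = M/A = 2598.5417/175.3750 = 14.8171 mm
θ = 344° = 6.003933 rad
V = θ·R_c·A = 6.003933·14.8171·175.3750 = 15601.469 mm³

Volume = 15601.469 mm³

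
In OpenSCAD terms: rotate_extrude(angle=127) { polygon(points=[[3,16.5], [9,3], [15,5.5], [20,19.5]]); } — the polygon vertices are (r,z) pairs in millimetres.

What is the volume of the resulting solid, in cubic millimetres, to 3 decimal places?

Profile (r,z), 4 vertices: (3,16.5) (9,3) (15,5.5) (20,19.5)
edge 0: (3,16.5)→(9,3)  cross = 3·3 − 9·16.5 = -139.5000; (r_i+r_j)·cross = 12·-139.5000 = -1674.0000
edge 1: (9,3)→(15,5.5)  cross = 9·5.5 − 15·3 = 4.5000; (r_i+r_j)·cross = 24·4.5000 = 108.0000
edge 2: (15,5.5)→(20,19.5)  cross = 15·19.5 − 20·5.5 = 182.5000; (r_i+r_j)·cross = 35·182.5000 = 6387.5000
edge 3: (20,19.5)→(3,16.5)  cross = 20·16.5 − 3·19.5 = 271.5000; (r_i+r_j)·cross = 23·271.5000 = 6244.5000
Σcross = 319.0000 → A = |Σcross|/2 = 159.5000 mm²
Σ(r_i+r_j)·cross = 11066.0000 → first moment M = |Σ|/6 = 1844.3333
R_c = M/A = 1844.3333/159.5000 = 11.5632 mm
θ = 127° = 2.216568 rad
V = θ·R_c·A = 2.216568·11.5632·159.5000 = 4088.091 mm³

Volume = 4088.091 mm³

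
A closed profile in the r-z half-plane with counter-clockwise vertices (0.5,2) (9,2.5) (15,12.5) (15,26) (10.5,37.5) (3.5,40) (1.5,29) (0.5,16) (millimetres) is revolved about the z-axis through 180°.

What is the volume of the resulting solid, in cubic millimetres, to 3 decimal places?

Profile (r,z), 8 vertices: (0.5,2) (9,2.5) (15,12.5) (15,26) (10.5,37.5) (3.5,40) (1.5,29) (0.5,16)
edge 0: (0.5,2)→(9,2.5)  cross = 0.5·2.5 − 9·2 = -16.7500; (r_i+r_j)·cross = 9.5·-16.7500 = -159.1250
edge 1: (9,2.5)→(15,12.5)  cross = 9·12.5 − 15·2.5 = 75.0000; (r_i+r_j)·cross = 24·75.0000 = 1800.0000
edge 2: (15,12.5)→(15,26)  cross = 15·26 − 15·12.5 = 202.5000; (r_i+r_j)·cross = 30·202.5000 = 6075.0000
edge 3: (15,26)→(10.5,37.5)  cross = 15·37.5 − 10.5·26 = 289.5000; (r_i+r_j)·cross = 25.5·289.5000 = 7382.2500
edge 4: (10.5,37.5)→(3.5,40)  cross = 10.5·40 − 3.5·37.5 = 288.7500; (r_i+r_j)·cross = 14·288.7500 = 4042.5000
edge 5: (3.5,40)→(1.5,29)  cross = 3.5·29 − 1.5·40 = 41.5000; (r_i+r_j)·cross = 5·41.5000 = 207.5000
edge 6: (1.5,29)→(0.5,16)  cross = 1.5·16 − 0.5·29 = 9.5000; (r_i+r_j)·cross = 2·9.5000 = 19.0000
edge 7: (0.5,16)→(0.5,2)  cross = 0.5·2 − 0.5·16 = -7.0000; (r_i+r_j)·cross = 1·-7.0000 = -7.0000
Σcross = 883.0000 → A = |Σcross|/2 = 441.5000 mm²
Σ(r_i+r_j)·cross = 19360.1250 → first moment M = |Σ|/6 = 3226.6875
R_c = M/A = 3226.6875/441.5000 = 7.3085 mm
θ = 180° = 3.141593 rad
V = θ·R_c·A = 3.141593·7.3085·441.5000 = 10136.938 mm³

Volume = 10136.938 mm³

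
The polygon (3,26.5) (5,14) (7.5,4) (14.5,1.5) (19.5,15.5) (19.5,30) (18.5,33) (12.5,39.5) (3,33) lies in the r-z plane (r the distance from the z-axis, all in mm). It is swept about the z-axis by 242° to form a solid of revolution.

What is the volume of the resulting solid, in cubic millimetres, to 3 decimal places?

Profile (r,z), 9 vertices: (3,26.5) (5,14) (7.5,4) (14.5,1.5) (19.5,15.5) (19.5,30) (18.5,33) (12.5,39.5) (3,33)
edge 0: (3,26.5)→(5,14)  cross = 3·14 − 5·26.5 = -90.5000; (r_i+r_j)·cross = 8·-90.5000 = -724.0000
edge 1: (5,14)→(7.5,4)  cross = 5·4 − 7.5·14 = -85.0000; (r_i+r_j)·cross = 12.5·-85.0000 = -1062.5000
edge 2: (7.5,4)→(14.5,1.5)  cross = 7.5·1.5 − 14.5·4 = -46.7500; (r_i+r_j)·cross = 22·-46.7500 = -1028.5000
edge 3: (14.5,1.5)→(19.5,15.5)  cross = 14.5·15.5 − 19.5·1.5 = 195.5000; (r_i+r_j)·cross = 34·195.5000 = 6647.0000
edge 4: (19.5,15.5)→(19.5,30)  cross = 19.5·30 − 19.5·15.5 = 282.7500; (r_i+r_j)·cross = 39·282.7500 = 11027.2500
edge 5: (19.5,30)→(18.5,33)  cross = 19.5·33 − 18.5·30 = 88.5000; (r_i+r_j)·cross = 38·88.5000 = 3363.0000
edge 6: (18.5,33)→(12.5,39.5)  cross = 18.5·39.5 − 12.5·33 = 318.2500; (r_i+r_j)·cross = 31·318.2500 = 9865.7500
edge 7: (12.5,39.5)→(3,33)  cross = 12.5·33 − 3·39.5 = 294.0000; (r_i+r_j)·cross = 15.5·294.0000 = 4557.0000
edge 8: (3,33)→(3,26.5)  cross = 3·26.5 − 3·33 = -19.5000; (r_i+r_j)·cross = 6·-19.5000 = -117.0000
Σcross = 937.2500 → A = |Σcross|/2 = 468.6250 mm²
Σ(r_i+r_j)·cross = 32528.0000 → first moment M = |Σ|/6 = 5421.3333
R_c = M/A = 5421.3333/468.6250 = 11.5686 mm
θ = 242° = 4.223697 rad
V = θ·R_c·A = 4.223697·11.5686·468.6250 = 22898.068 mm³

Volume = 22898.068 mm³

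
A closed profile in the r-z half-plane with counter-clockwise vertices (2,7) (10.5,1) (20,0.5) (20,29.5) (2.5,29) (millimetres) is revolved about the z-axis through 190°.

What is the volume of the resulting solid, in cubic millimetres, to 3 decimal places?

Profile (r,z), 5 vertices: (2,7) (10.5,1) (20,0.5) (20,29.5) (2.5,29)
edge 0: (2,7)→(10.5,1)  cross = 2·1 − 10.5·7 = -71.5000; (r_i+r_j)·cross = 12.5·-71.5000 = -893.7500
edge 1: (10.5,1)→(20,0.5)  cross = 10.5·0.5 − 20·1 = -14.7500; (r_i+r_j)·cross = 30.5·-14.7500 = -449.8750
edge 2: (20,0.5)→(20,29.5)  cross = 20·29.5 − 20·0.5 = 580.0000; (r_i+r_j)·cross = 40·580.0000 = 23200.0000
edge 3: (20,29.5)→(2.5,29)  cross = 20·29 − 2.5·29.5 = 506.2500; (r_i+r_j)·cross = 22.5·506.2500 = 11390.6250
edge 4: (2.5,29)→(2,7)  cross = 2.5·7 − 2·29 = -40.5000; (r_i+r_j)·cross = 4.5·-40.5000 = -182.2500
Σcross = 959.5000 → A = |Σcross|/2 = 479.7500 mm²
Σ(r_i+r_j)·cross = 33064.7500 → first moment M = |Σ|/6 = 5510.7917
R_c = M/A = 5510.7917/479.7500 = 11.4868 mm
θ = 190° = 3.316126 rad
V = θ·R_c·A = 3.316126·11.4868·479.7500 = 18274.477 mm³

Volume = 18274.477 mm³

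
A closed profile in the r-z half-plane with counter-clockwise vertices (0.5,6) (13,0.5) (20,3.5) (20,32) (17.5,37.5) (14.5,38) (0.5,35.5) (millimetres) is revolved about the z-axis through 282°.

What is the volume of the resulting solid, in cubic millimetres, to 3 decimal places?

Volume = 33918.268 mm³

Profile (r,z), 7 vertices: (0.5,6) (13,0.5) (20,3.5) (20,32) (17.5,37.5) (14.5,38) (0.5,35.5)
edge 0: (0.5,6)→(13,0.5)  cross = 0.5·0.5 − 13·6 = -77.7500; (r_i+r_j)·cross = 13.5·-77.7500 = -1049.6250
edge 1: (13,0.5)→(20,3.5)  cross = 13·3.5 − 20·0.5 = 35.5000; (r_i+r_j)·cross = 33·35.5000 = 1171.5000
edge 2: (20,3.5)→(20,32)  cross = 20·32 − 20·3.5 = 570.0000; (r_i+r_j)·cross = 40·570.0000 = 22800.0000
edge 3: (20,32)→(17.5,37.5)  cross = 20·37.5 − 17.5·32 = 190.0000; (r_i+r_j)·cross = 37.5·190.0000 = 7125.0000
edge 4: (17.5,37.5)→(14.5,38)  cross = 17.5·38 − 14.5·37.5 = 121.2500; (r_i+r_j)·cross = 32·121.2500 = 3880.0000
edge 5: (14.5,38)→(0.5,35.5)  cross = 14.5·35.5 − 0.5·38 = 495.7500; (r_i+r_j)·cross = 15·495.7500 = 7436.2500
edge 6: (0.5,35.5)→(0.5,6)  cross = 0.5·6 − 0.5·35.5 = -14.7500; (r_i+r_j)·cross = 1·-14.7500 = -14.7500
Σcross = 1320.0000 → A = |Σcross|/2 = 660.0000 mm²
Σ(r_i+r_j)·cross = 41348.3750 → first moment M = |Σ|/6 = 6891.3958
R_c = M/A = 6891.3958/660.0000 = 10.4415 mm
θ = 282° = 4.921828 rad
V = θ·R_c·A = 4.921828·10.4415·660.0000 = 33918.268 mm³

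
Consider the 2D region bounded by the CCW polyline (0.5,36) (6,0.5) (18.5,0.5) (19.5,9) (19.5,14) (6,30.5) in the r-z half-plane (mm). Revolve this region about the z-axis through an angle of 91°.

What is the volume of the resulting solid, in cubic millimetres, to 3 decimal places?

Profile (r,z), 6 vertices: (0.5,36) (6,0.5) (18.5,0.5) (19.5,9) (19.5,14) (6,30.5)
edge 0: (0.5,36)→(6,0.5)  cross = 0.5·0.5 − 6·36 = -215.7500; (r_i+r_j)·cross = 6.5·-215.7500 = -1402.3750
edge 1: (6,0.5)→(18.5,0.5)  cross = 6·0.5 − 18.5·0.5 = -6.2500; (r_i+r_j)·cross = 24.5·-6.2500 = -153.1250
edge 2: (18.5,0.5)→(19.5,9)  cross = 18.5·9 − 19.5·0.5 = 156.7500; (r_i+r_j)·cross = 38·156.7500 = 5956.5000
edge 3: (19.5,9)→(19.5,14)  cross = 19.5·14 − 19.5·9 = 97.5000; (r_i+r_j)·cross = 39·97.5000 = 3802.5000
edge 4: (19.5,14)→(6,30.5)  cross = 19.5·30.5 − 6·14 = 510.7500; (r_i+r_j)·cross = 25.5·510.7500 = 13024.1250
edge 5: (6,30.5)→(0.5,36)  cross = 6·36 − 0.5·30.5 = 200.7500; (r_i+r_j)·cross = 6.5·200.7500 = 1304.8750
Σcross = 743.7500 → A = |Σcross|/2 = 371.8750 mm²
Σ(r_i+r_j)·cross = 22532.5000 → first moment M = |Σ|/6 = 3755.4167
R_c = M/A = 3755.4167/371.8750 = 10.0986 mm
θ = 91° = 1.588250 rad
V = θ·R_c·A = 1.588250·10.0986·371.8750 = 5964.539 mm³

Volume = 5964.539 mm³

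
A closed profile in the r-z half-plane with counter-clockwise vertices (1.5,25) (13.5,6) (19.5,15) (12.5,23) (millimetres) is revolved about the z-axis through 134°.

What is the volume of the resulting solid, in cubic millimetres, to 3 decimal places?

Profile (r,z), 4 vertices: (1.5,25) (13.5,6) (19.5,15) (12.5,23)
edge 0: (1.5,25)→(13.5,6)  cross = 1.5·6 − 13.5·25 = -328.5000; (r_i+r_j)·cross = 15·-328.5000 = -4927.5000
edge 1: (13.5,6)→(19.5,15)  cross = 13.5·15 − 19.5·6 = 85.5000; (r_i+r_j)·cross = 33·85.5000 = 2821.5000
edge 2: (19.5,15)→(12.5,23)  cross = 19.5·23 − 12.5·15 = 261.0000; (r_i+r_j)·cross = 32·261.0000 = 8352.0000
edge 3: (12.5,23)→(1.5,25)  cross = 12.5·25 − 1.5·23 = 278.0000; (r_i+r_j)·cross = 14·278.0000 = 3892.0000
Σcross = 296.0000 → A = |Σcross|/2 = 148.0000 mm²
Σ(r_i+r_j)·cross = 10138.0000 → first moment M = |Σ|/6 = 1689.6667
R_c = M/A = 1689.6667/148.0000 = 11.4167 mm
θ = 134° = 2.338741 rad
V = θ·R_c·A = 2.338741·11.4167·148.0000 = 3951.693 mm³

Volume = 3951.693 mm³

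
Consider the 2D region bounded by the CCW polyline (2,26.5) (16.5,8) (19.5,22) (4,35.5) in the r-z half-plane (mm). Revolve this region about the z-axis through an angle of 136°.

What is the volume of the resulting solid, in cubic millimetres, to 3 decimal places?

Volume = 5565.710 mm³

Profile (r,z), 4 vertices: (2,26.5) (16.5,8) (19.5,22) (4,35.5)
edge 0: (2,26.5)→(16.5,8)  cross = 2·8 − 16.5·26.5 = -421.2500; (r_i+r_j)·cross = 18.5·-421.2500 = -7793.1250
edge 1: (16.5,8)→(19.5,22)  cross = 16.5·22 − 19.5·8 = 207.0000; (r_i+r_j)·cross = 36·207.0000 = 7452.0000
edge 2: (19.5,22)→(4,35.5)  cross = 19.5·35.5 − 4·22 = 604.2500; (r_i+r_j)·cross = 23.5·604.2500 = 14199.8750
edge 3: (4,35.5)→(2,26.5)  cross = 4·26.5 − 2·35.5 = 35.0000; (r_i+r_j)·cross = 6·35.0000 = 210.0000
Σcross = 425.0000 → A = |Σcross|/2 = 212.5000 mm²
Σ(r_i+r_j)·cross = 14068.7500 → first moment M = |Σ|/6 = 2344.7917
R_c = M/A = 2344.7917/212.5000 = 11.0343 mm
θ = 136° = 2.373648 rad
V = θ·R_c·A = 2.373648·11.0343·212.5000 = 5565.710 mm³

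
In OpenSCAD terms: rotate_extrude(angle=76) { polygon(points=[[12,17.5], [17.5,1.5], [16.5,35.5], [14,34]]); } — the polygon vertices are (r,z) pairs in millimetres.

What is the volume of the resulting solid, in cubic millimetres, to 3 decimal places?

Profile (r,z), 4 vertices: (12,17.5) (17.5,1.5) (16.5,35.5) (14,34)
edge 0: (12,17.5)→(17.5,1.5)  cross = 12·1.5 − 17.5·17.5 = -288.2500; (r_i+r_j)·cross = 29.5·-288.2500 = -8503.3750
edge 1: (17.5,1.5)→(16.5,35.5)  cross = 17.5·35.5 − 16.5·1.5 = 596.5000; (r_i+r_j)·cross = 34·596.5000 = 20281.0000
edge 2: (16.5,35.5)→(14,34)  cross = 16.5·34 − 14·35.5 = 64.0000; (r_i+r_j)·cross = 30.5·64.0000 = 1952.0000
edge 3: (14,34)→(12,17.5)  cross = 14·17.5 − 12·34 = -163.0000; (r_i+r_j)·cross = 26·-163.0000 = -4238.0000
Σcross = 209.2500 → A = |Σcross|/2 = 104.6250 mm²
Σ(r_i+r_j)·cross = 9491.6250 → first moment M = |Σ|/6 = 1581.9375
R_c = M/A = 1581.9375/104.6250 = 15.1201 mm
θ = 76° = 1.326450 rad
V = θ·R_c·A = 1.326450·15.1201·104.6250 = 2098.361 mm³

Volume = 2098.361 mm³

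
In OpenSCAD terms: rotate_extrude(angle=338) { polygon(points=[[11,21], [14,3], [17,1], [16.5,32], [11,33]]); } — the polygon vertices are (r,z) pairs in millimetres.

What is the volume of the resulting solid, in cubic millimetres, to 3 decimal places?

Volume = 12180.891 mm³

Profile (r,z), 5 vertices: (11,21) (14,3) (17,1) (16.5,32) (11,33)
edge 0: (11,21)→(14,3)  cross = 11·3 − 14·21 = -261.0000; (r_i+r_j)·cross = 25·-261.0000 = -6525.0000
edge 1: (14,3)→(17,1)  cross = 14·1 − 17·3 = -37.0000; (r_i+r_j)·cross = 31·-37.0000 = -1147.0000
edge 2: (17,1)→(16.5,32)  cross = 17·32 − 16.5·1 = 527.5000; (r_i+r_j)·cross = 33.5·527.5000 = 17671.2500
edge 3: (16.5,32)→(11,33)  cross = 16.5·33 − 11·32 = 192.5000; (r_i+r_j)·cross = 27.5·192.5000 = 5293.7500
edge 4: (11,33)→(11,21)  cross = 11·21 − 11·33 = -132.0000; (r_i+r_j)·cross = 22·-132.0000 = -2904.0000
Σcross = 290.0000 → A = |Σcross|/2 = 145.0000 mm²
Σ(r_i+r_j)·cross = 12389.0000 → first moment M = |Σ|/6 = 2064.8333
R_c = M/A = 2064.8333/145.0000 = 14.2402 mm
θ = 338° = 5.899213 rad
V = θ·R_c·A = 5.899213·14.2402·145.0000 = 12180.891 mm³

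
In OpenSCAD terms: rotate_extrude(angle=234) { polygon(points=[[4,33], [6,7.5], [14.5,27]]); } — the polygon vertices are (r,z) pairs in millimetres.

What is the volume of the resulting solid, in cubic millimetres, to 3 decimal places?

Profile (r,z), 3 vertices: (4,33) (6,7.5) (14.5,27)
edge 0: (4,33)→(6,7.5)  cross = 4·7.5 − 6·33 = -168.0000; (r_i+r_j)·cross = 10·-168.0000 = -1680.0000
edge 1: (6,7.5)→(14.5,27)  cross = 6·27 − 14.5·7.5 = 53.2500; (r_i+r_j)·cross = 20.5·53.2500 = 1091.6250
edge 2: (14.5,27)→(4,33)  cross = 14.5·33 − 4·27 = 370.5000; (r_i+r_j)·cross = 18.5·370.5000 = 6854.2500
Σcross = 255.7500 → A = |Σcross|/2 = 127.8750 mm²
Σ(r_i+r_j)·cross = 6265.8750 → first moment M = |Σ|/6 = 1044.3125
R_c = M/A = 1044.3125/127.8750 = 8.1667 mm
θ = 234° = 4.084070 rad
V = θ·R_c·A = 4.084070·8.1667·127.8750 = 4265.046 mm³

Volume = 4265.046 mm³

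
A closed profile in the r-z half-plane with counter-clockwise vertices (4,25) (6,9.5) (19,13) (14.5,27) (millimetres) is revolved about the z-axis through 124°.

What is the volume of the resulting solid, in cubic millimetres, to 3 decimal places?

Volume = 4291.084 mm³

Profile (r,z), 4 vertices: (4,25) (6,9.5) (19,13) (14.5,27)
edge 0: (4,25)→(6,9.5)  cross = 4·9.5 − 6·25 = -112.0000; (r_i+r_j)·cross = 10·-112.0000 = -1120.0000
edge 1: (6,9.5)→(19,13)  cross = 6·13 − 19·9.5 = -102.5000; (r_i+r_j)·cross = 25·-102.5000 = -2562.5000
edge 2: (19,13)→(14.5,27)  cross = 19·27 − 14.5·13 = 324.5000; (r_i+r_j)·cross = 33.5·324.5000 = 10870.7500
edge 3: (14.5,27)→(4,25)  cross = 14.5·25 − 4·27 = 254.5000; (r_i+r_j)·cross = 18.5·254.5000 = 4708.2500
Σcross = 364.5000 → A = |Σcross|/2 = 182.2500 mm²
Σ(r_i+r_j)·cross = 11896.5000 → first moment M = |Σ|/6 = 1982.7500
R_c = M/A = 1982.7500/182.2500 = 10.8793 mm
θ = 124° = 2.164208 rad
V = θ·R_c·A = 2.164208·10.8793·182.2500 = 4291.084 mm³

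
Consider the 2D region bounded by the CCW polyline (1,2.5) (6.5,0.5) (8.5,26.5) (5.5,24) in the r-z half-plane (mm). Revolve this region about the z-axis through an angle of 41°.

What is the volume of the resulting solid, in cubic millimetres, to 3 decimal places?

Volume = 375.772 mm³

Profile (r,z), 4 vertices: (1,2.5) (6.5,0.5) (8.5,26.5) (5.5,24)
edge 0: (1,2.5)→(6.5,0.5)  cross = 1·0.5 − 6.5·2.5 = -15.7500; (r_i+r_j)·cross = 7.5·-15.7500 = -118.1250
edge 1: (6.5,0.5)→(8.5,26.5)  cross = 6.5·26.5 − 8.5·0.5 = 168.0000; (r_i+r_j)·cross = 15·168.0000 = 2520.0000
edge 2: (8.5,26.5)→(5.5,24)  cross = 8.5·24 − 5.5·26.5 = 58.2500; (r_i+r_j)·cross = 14·58.2500 = 815.5000
edge 3: (5.5,24)→(1,2.5)  cross = 5.5·2.5 − 1·24 = -10.2500; (r_i+r_j)·cross = 6.5·-10.2500 = -66.6250
Σcross = 200.2500 → A = |Σcross|/2 = 100.1250 mm²
Σ(r_i+r_j)·cross = 3150.7500 → first moment M = |Σ|/6 = 525.1250
R_c = M/A = 525.1250/100.1250 = 5.2447 mm
θ = 41° = 0.715585 rad
V = θ·R_c·A = 0.715585·5.2447·100.1250 = 375.772 mm³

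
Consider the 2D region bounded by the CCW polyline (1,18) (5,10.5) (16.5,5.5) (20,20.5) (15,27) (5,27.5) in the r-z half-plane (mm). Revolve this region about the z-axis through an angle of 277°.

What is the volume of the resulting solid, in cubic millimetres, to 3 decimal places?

Volume = 15134.596 mm³

Profile (r,z), 6 vertices: (1,18) (5,10.5) (16.5,5.5) (20,20.5) (15,27) (5,27.5)
edge 0: (1,18)→(5,10.5)  cross = 1·10.5 − 5·18 = -79.5000; (r_i+r_j)·cross = 6·-79.5000 = -477.0000
edge 1: (5,10.5)→(16.5,5.5)  cross = 5·5.5 − 16.5·10.5 = -145.7500; (r_i+r_j)·cross = 21.5·-145.7500 = -3133.6250
edge 2: (16.5,5.5)→(20,20.5)  cross = 16.5·20.5 − 20·5.5 = 228.2500; (r_i+r_j)·cross = 36.5·228.2500 = 8331.1250
edge 3: (20,20.5)→(15,27)  cross = 20·27 − 15·20.5 = 232.5000; (r_i+r_j)·cross = 35·232.5000 = 8137.5000
edge 4: (15,27)→(5,27.5)  cross = 15·27.5 − 5·27 = 277.5000; (r_i+r_j)·cross = 20·277.5000 = 5550.0000
edge 5: (5,27.5)→(1,18)  cross = 5·18 − 1·27.5 = 62.5000; (r_i+r_j)·cross = 6·62.5000 = 375.0000
Σcross = 575.5000 → A = |Σcross|/2 = 287.7500 mm²
Σ(r_i+r_j)·cross = 18783.0000 → first moment M = |Σ|/6 = 3130.5000
R_c = M/A = 3130.5000/287.7500 = 10.8792 mm
θ = 277° = 4.834562 rad
V = θ·R_c·A = 4.834562·10.8792·287.7500 = 15134.596 mm³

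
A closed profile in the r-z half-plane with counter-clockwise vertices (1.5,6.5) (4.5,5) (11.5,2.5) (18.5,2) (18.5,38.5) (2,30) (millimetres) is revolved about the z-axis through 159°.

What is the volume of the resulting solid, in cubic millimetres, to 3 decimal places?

Profile (r,z), 6 vertices: (1.5,6.5) (4.5,5) (11.5,2.5) (18.5,2) (18.5,38.5) (2,30)
edge 0: (1.5,6.5)→(4.5,5)  cross = 1.5·5 − 4.5·6.5 = -21.7500; (r_i+r_j)·cross = 6·-21.7500 = -130.5000
edge 1: (4.5,5)→(11.5,2.5)  cross = 4.5·2.5 − 11.5·5 = -46.2500; (r_i+r_j)·cross = 16·-46.2500 = -740.0000
edge 2: (11.5,2.5)→(18.5,2)  cross = 11.5·2 − 18.5·2.5 = -23.2500; (r_i+r_j)·cross = 30·-23.2500 = -697.5000
edge 3: (18.5,2)→(18.5,38.5)  cross = 18.5·38.5 − 18.5·2 = 675.2500; (r_i+r_j)·cross = 37·675.2500 = 24984.2500
edge 4: (18.5,38.5)→(2,30)  cross = 18.5·30 − 2·38.5 = 478.0000; (r_i+r_j)·cross = 20.5·478.0000 = 9799.0000
edge 5: (2,30)→(1.5,6.5)  cross = 2·6.5 − 1.5·30 = -32.0000; (r_i+r_j)·cross = 3.5·-32.0000 = -112.0000
Σcross = 1030.0000 → A = |Σcross|/2 = 515.0000 mm²
Σ(r_i+r_j)·cross = 33103.2500 → first moment M = |Σ|/6 = 5517.2083
R_c = M/A = 5517.2083/515.0000 = 10.7130 mm
θ = 159° = 2.775074 rad
V = θ·R_c·A = 2.775074·10.7130·515.0000 = 15310.659 mm³

Volume = 15310.659 mm³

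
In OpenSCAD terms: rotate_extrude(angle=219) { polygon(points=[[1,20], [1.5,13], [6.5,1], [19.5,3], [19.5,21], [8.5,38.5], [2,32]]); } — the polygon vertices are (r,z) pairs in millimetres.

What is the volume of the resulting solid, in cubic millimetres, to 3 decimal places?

Profile (r,z), 7 vertices: (1,20) (1.5,13) (6.5,1) (19.5,3) (19.5,21) (8.5,38.5) (2,32)
edge 0: (1,20)→(1.5,13)  cross = 1·13 − 1.5·20 = -17.0000; (r_i+r_j)·cross = 2.5·-17.0000 = -42.5000
edge 1: (1.5,13)→(6.5,1)  cross = 1.5·1 − 6.5·13 = -83.0000; (r_i+r_j)·cross = 8·-83.0000 = -664.0000
edge 2: (6.5,1)→(19.5,3)  cross = 6.5·3 − 19.5·1 = 0.0000; (r_i+r_j)·cross = 26·0.0000 = 0.0000
edge 3: (19.5,3)→(19.5,21)  cross = 19.5·21 − 19.5·3 = 351.0000; (r_i+r_j)·cross = 39·351.0000 = 13689.0000
edge 4: (19.5,21)→(8.5,38.5)  cross = 19.5·38.5 − 8.5·21 = 572.2500; (r_i+r_j)·cross = 28·572.2500 = 16023.0000
edge 5: (8.5,38.5)→(2,32)  cross = 8.5·32 − 2·38.5 = 195.0000; (r_i+r_j)·cross = 10.5·195.0000 = 2047.5000
edge 6: (2,32)→(1,20)  cross = 2·20 − 1·32 = 8.0000; (r_i+r_j)·cross = 3·8.0000 = 24.0000
Σcross = 1026.2500 → A = |Σcross|/2 = 513.1250 mm²
Σ(r_i+r_j)·cross = 31077.0000 → first moment M = |Σ|/6 = 5179.5000
R_c = M/A = 5179.5000/513.1250 = 10.0940 mm
θ = 219° = 3.822271 rad
V = θ·R_c·A = 3.822271·10.0940·513.1250 = 19797.453 mm³

Volume = 19797.453 mm³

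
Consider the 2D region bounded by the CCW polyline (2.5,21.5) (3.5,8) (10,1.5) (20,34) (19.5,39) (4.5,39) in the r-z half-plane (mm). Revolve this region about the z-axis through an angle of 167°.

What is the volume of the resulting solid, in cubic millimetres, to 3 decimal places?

Volume = 12929.426 mm³

Profile (r,z), 6 vertices: (2.5,21.5) (3.5,8) (10,1.5) (20,34) (19.5,39) (4.5,39)
edge 0: (2.5,21.5)→(3.5,8)  cross = 2.5·8 − 3.5·21.5 = -55.2500; (r_i+r_j)·cross = 6·-55.2500 = -331.5000
edge 1: (3.5,8)→(10,1.5)  cross = 3.5·1.5 − 10·8 = -74.7500; (r_i+r_j)·cross = 13.5·-74.7500 = -1009.1250
edge 2: (10,1.5)→(20,34)  cross = 10·34 − 20·1.5 = 310.0000; (r_i+r_j)·cross = 30·310.0000 = 9300.0000
edge 3: (20,34)→(19.5,39)  cross = 20·39 − 19.5·34 = 117.0000; (r_i+r_j)·cross = 39.5·117.0000 = 4621.5000
edge 4: (19.5,39)→(4.5,39)  cross = 19.5·39 − 4.5·39 = 585.0000; (r_i+r_j)·cross = 24·585.0000 = 14040.0000
edge 5: (4.5,39)→(2.5,21.5)  cross = 4.5·21.5 − 2.5·39 = -0.7500; (r_i+r_j)·cross = 7·-0.7500 = -5.2500
Σcross = 881.2500 → A = |Σcross|/2 = 440.6250 mm²
Σ(r_i+r_j)·cross = 26615.6250 → first moment M = |Σ|/6 = 4435.9375
R_c = M/A = 4435.9375/440.6250 = 10.0674 mm
θ = 167° = 2.914700 rad
V = θ·R_c·A = 2.914700·10.0674·440.6250 = 12929.426 mm³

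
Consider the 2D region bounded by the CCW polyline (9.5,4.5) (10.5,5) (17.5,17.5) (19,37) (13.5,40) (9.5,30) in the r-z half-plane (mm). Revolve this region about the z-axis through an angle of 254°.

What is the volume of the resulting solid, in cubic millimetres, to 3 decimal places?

Volume = 13769.321 mm³

Profile (r,z), 6 vertices: (9.5,4.5) (10.5,5) (17.5,17.5) (19,37) (13.5,40) (9.5,30)
edge 0: (9.5,4.5)→(10.5,5)  cross = 9.5·5 − 10.5·4.5 = 0.2500; (r_i+r_j)·cross = 20·0.2500 = 5.0000
edge 1: (10.5,5)→(17.5,17.5)  cross = 10.5·17.5 − 17.5·5 = 96.2500; (r_i+r_j)·cross = 28·96.2500 = 2695.0000
edge 2: (17.5,17.5)→(19,37)  cross = 17.5·37 − 19·17.5 = 315.0000; (r_i+r_j)·cross = 36.5·315.0000 = 11497.5000
edge 3: (19,37)→(13.5,40)  cross = 19·40 − 13.5·37 = 260.5000; (r_i+r_j)·cross = 32.5·260.5000 = 8466.2500
edge 4: (13.5,40)→(9.5,30)  cross = 13.5·30 − 9.5·40 = 25.0000; (r_i+r_j)·cross = 23·25.0000 = 575.0000
edge 5: (9.5,30)→(9.5,4.5)  cross = 9.5·4.5 − 9.5·30 = -242.2500; (r_i+r_j)·cross = 19·-242.2500 = -4602.7500
Σcross = 454.7500 → A = |Σcross|/2 = 227.3750 mm²
Σ(r_i+r_j)·cross = 18636.0000 → first moment M = |Σ|/6 = 3106.0000
R_c = M/A = 3106.0000/227.3750 = 13.6603 mm
θ = 254° = 4.433136 rad
V = θ·R_c·A = 4.433136·13.6603·227.3750 = 13769.321 mm³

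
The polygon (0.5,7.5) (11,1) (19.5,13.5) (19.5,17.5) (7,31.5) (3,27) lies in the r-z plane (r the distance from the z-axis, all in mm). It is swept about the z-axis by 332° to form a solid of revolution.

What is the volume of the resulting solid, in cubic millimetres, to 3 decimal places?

Volume = 19354.935 mm³

Profile (r,z), 6 vertices: (0.5,7.5) (11,1) (19.5,13.5) (19.5,17.5) (7,31.5) (3,27)
edge 0: (0.5,7.5)→(11,1)  cross = 0.5·1 − 11·7.5 = -82.0000; (r_i+r_j)·cross = 11.5·-82.0000 = -943.0000
edge 1: (11,1)→(19.5,13.5)  cross = 11·13.5 − 19.5·1 = 129.0000; (r_i+r_j)·cross = 30.5·129.0000 = 3934.5000
edge 2: (19.5,13.5)→(19.5,17.5)  cross = 19.5·17.5 − 19.5·13.5 = 78.0000; (r_i+r_j)·cross = 39·78.0000 = 3042.0000
edge 3: (19.5,17.5)→(7,31.5)  cross = 19.5·31.5 − 7·17.5 = 491.7500; (r_i+r_j)·cross = 26.5·491.7500 = 13031.3750
edge 4: (7,31.5)→(3,27)  cross = 7·27 − 3·31.5 = 94.5000; (r_i+r_j)·cross = 10·94.5000 = 945.0000
edge 5: (3,27)→(0.5,7.5)  cross = 3·7.5 − 0.5·27 = 9.0000; (r_i+r_j)·cross = 3.5·9.0000 = 31.5000
Σcross = 720.2500 → A = |Σcross|/2 = 360.1250 mm²
Σ(r_i+r_j)·cross = 20041.3750 → first moment M = |Σ|/6 = 3340.2292
R_c = M/A = 3340.2292/360.1250 = 9.2752 mm
θ = 332° = 5.794493 rad
V = θ·R_c·A = 5.794493·9.2752·360.1250 = 19354.935 mm³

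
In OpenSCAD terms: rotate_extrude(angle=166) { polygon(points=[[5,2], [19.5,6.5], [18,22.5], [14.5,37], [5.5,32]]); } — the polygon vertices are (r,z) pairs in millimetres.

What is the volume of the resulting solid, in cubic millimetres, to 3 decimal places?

Volume = 12841.442 mm³

Profile (r,z), 5 vertices: (5,2) (19.5,6.5) (18,22.5) (14.5,37) (5.5,32)
edge 0: (5,2)→(19.5,6.5)  cross = 5·6.5 − 19.5·2 = -6.5000; (r_i+r_j)·cross = 24.5·-6.5000 = -159.2500
edge 1: (19.5,6.5)→(18,22.5)  cross = 19.5·22.5 − 18·6.5 = 321.7500; (r_i+r_j)·cross = 37.5·321.7500 = 12065.6250
edge 2: (18,22.5)→(14.5,37)  cross = 18·37 − 14.5·22.5 = 339.7500; (r_i+r_j)·cross = 32.5·339.7500 = 11041.8750
edge 3: (14.5,37)→(5.5,32)  cross = 14.5·32 − 5.5·37 = 260.5000; (r_i+r_j)·cross = 20·260.5000 = 5210.0000
edge 4: (5.5,32)→(5,2)  cross = 5.5·2 − 5·32 = -149.0000; (r_i+r_j)·cross = 10.5·-149.0000 = -1564.5000
Σcross = 766.5000 → A = |Σcross|/2 = 383.2500 mm²
Σ(r_i+r_j)·cross = 26593.7500 → first moment M = |Σ|/6 = 4432.2917
R_c = M/A = 4432.2917/383.2500 = 11.5650 mm
θ = 166° = 2.897247 rad
V = θ·R_c·A = 2.897247·11.5650·383.2500 = 12841.442 mm³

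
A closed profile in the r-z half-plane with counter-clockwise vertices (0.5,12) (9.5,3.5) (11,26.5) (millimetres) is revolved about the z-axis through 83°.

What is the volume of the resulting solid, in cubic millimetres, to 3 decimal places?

Volume = 1114.172 mm³

Profile (r,z), 3 vertices: (0.5,12) (9.5,3.5) (11,26.5)
edge 0: (0.5,12)→(9.5,3.5)  cross = 0.5·3.5 − 9.5·12 = -112.2500; (r_i+r_j)·cross = 10·-112.2500 = -1122.5000
edge 1: (9.5,3.5)→(11,26.5)  cross = 9.5·26.5 − 11·3.5 = 213.2500; (r_i+r_j)·cross = 20.5·213.2500 = 4371.6250
edge 2: (11,26.5)→(0.5,12)  cross = 11·12 − 0.5·26.5 = 118.7500; (r_i+r_j)·cross = 11.5·118.7500 = 1365.6250
Σcross = 219.7500 → A = |Σcross|/2 = 109.8750 mm²
Σ(r_i+r_j)·cross = 4614.7500 → first moment M = |Σ|/6 = 769.1250
R_c = M/A = 769.1250/109.8750 = 7.0000 mm
θ = 83° = 1.448623 rad
V = θ·R_c·A = 1.448623·7.0000·109.8750 = 1114.172 mm³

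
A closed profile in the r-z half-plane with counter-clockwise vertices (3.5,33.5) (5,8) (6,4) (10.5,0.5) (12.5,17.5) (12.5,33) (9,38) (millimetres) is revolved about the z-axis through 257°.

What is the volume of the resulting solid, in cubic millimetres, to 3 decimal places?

Volume = 9510.934 mm³

Profile (r,z), 7 vertices: (3.5,33.5) (5,8) (6,4) (10.5,0.5) (12.5,17.5) (12.5,33) (9,38)
edge 0: (3.5,33.5)→(5,8)  cross = 3.5·8 − 5·33.5 = -139.5000; (r_i+r_j)·cross = 8.5·-139.5000 = -1185.7500
edge 1: (5,8)→(6,4)  cross = 5·4 − 6·8 = -28.0000; (r_i+r_j)·cross = 11·-28.0000 = -308.0000
edge 2: (6,4)→(10.5,0.5)  cross = 6·0.5 − 10.5·4 = -39.0000; (r_i+r_j)·cross = 16.5·-39.0000 = -643.5000
edge 3: (10.5,0.5)→(12.5,17.5)  cross = 10.5·17.5 − 12.5·0.5 = 177.5000; (r_i+r_j)·cross = 23·177.5000 = 4082.5000
edge 4: (12.5,17.5)→(12.5,33)  cross = 12.5·33 − 12.5·17.5 = 193.7500; (r_i+r_j)·cross = 25·193.7500 = 4843.7500
edge 5: (12.5,33)→(9,38)  cross = 12.5·38 − 9·33 = 178.0000; (r_i+r_j)·cross = 21.5·178.0000 = 3827.0000
edge 6: (9,38)→(3.5,33.5)  cross = 9·33.5 − 3.5·38 = 168.5000; (r_i+r_j)·cross = 12.5·168.5000 = 2106.2500
Σcross = 511.2500 → A = |Σcross|/2 = 255.6250 mm²
Σ(r_i+r_j)·cross = 12722.2500 → first moment M = |Σ|/6 = 2120.3750
R_c = M/A = 2120.3750/255.6250 = 8.2949 mm
θ = 257° = 4.485496 rad
V = θ·R_c·A = 4.485496·8.2949·255.6250 = 9510.934 mm³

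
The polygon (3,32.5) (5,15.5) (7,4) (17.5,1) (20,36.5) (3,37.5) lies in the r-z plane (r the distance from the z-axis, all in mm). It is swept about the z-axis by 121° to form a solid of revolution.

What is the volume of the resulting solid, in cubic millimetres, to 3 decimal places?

Profile (r,z), 6 vertices: (3,32.5) (5,15.5) (7,4) (17.5,1) (20,36.5) (3,37.5)
edge 0: (3,32.5)→(5,15.5)  cross = 3·15.5 − 5·32.5 = -116.0000; (r_i+r_j)·cross = 8·-116.0000 = -928.0000
edge 1: (5,15.5)→(7,4)  cross = 5·4 − 7·15.5 = -88.5000; (r_i+r_j)·cross = 12·-88.5000 = -1062.0000
edge 2: (7,4)→(17.5,1)  cross = 7·1 − 17.5·4 = -63.0000; (r_i+r_j)·cross = 24.5·-63.0000 = -1543.5000
edge 3: (17.5,1)→(20,36.5)  cross = 17.5·36.5 − 20·1 = 618.7500; (r_i+r_j)·cross = 37.5·618.7500 = 23203.1250
edge 4: (20,36.5)→(3,37.5)  cross = 20·37.5 − 3·36.5 = 640.5000; (r_i+r_j)·cross = 23·640.5000 = 14731.5000
edge 5: (3,37.5)→(3,32.5)  cross = 3·32.5 − 3·37.5 = -15.0000; (r_i+r_j)·cross = 6·-15.0000 = -90.0000
Σcross = 976.7500 → A = |Σcross|/2 = 488.3750 mm²
Σ(r_i+r_j)·cross = 34311.1250 → first moment M = |Σ|/6 = 5718.5208
R_c = M/A = 5718.5208/488.3750 = 11.7093 mm
θ = 121° = 2.111848 rad
V = θ·R_c·A = 2.111848·11.7093·488.3750 = 12076.649 mm³

Volume = 12076.649 mm³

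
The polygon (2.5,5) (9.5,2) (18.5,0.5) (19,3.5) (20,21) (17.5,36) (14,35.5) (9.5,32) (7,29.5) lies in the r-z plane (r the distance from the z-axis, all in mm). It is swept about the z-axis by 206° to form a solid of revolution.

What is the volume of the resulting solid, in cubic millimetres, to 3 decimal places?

Volume = 20112.921 mm³

Profile (r,z), 9 vertices: (2.5,5) (9.5,2) (18.5,0.5) (19,3.5) (20,21) (17.5,36) (14,35.5) (9.5,32) (7,29.5)
edge 0: (2.5,5)→(9.5,2)  cross = 2.5·2 − 9.5·5 = -42.5000; (r_i+r_j)·cross = 12·-42.5000 = -510.0000
edge 1: (9.5,2)→(18.5,0.5)  cross = 9.5·0.5 − 18.5·2 = -32.2500; (r_i+r_j)·cross = 28·-32.2500 = -903.0000
edge 2: (18.5,0.5)→(19,3.5)  cross = 18.5·3.5 − 19·0.5 = 55.2500; (r_i+r_j)·cross = 37.5·55.2500 = 2071.8750
edge 3: (19,3.5)→(20,21)  cross = 19·21 − 20·3.5 = 329.0000; (r_i+r_j)·cross = 39·329.0000 = 12831.0000
edge 4: (20,21)→(17.5,36)  cross = 20·36 − 17.5·21 = 352.5000; (r_i+r_j)·cross = 37.5·352.5000 = 13218.7500
edge 5: (17.5,36)→(14,35.5)  cross = 17.5·35.5 − 14·36 = 117.2500; (r_i+r_j)·cross = 31.5·117.2500 = 3693.3750
edge 6: (14,35.5)→(9.5,32)  cross = 14·32 − 9.5·35.5 = 110.7500; (r_i+r_j)·cross = 23.5·110.7500 = 2602.6250
edge 7: (9.5,32)→(7,29.5)  cross = 9.5·29.5 − 7·32 = 56.2500; (r_i+r_j)·cross = 16.5·56.2500 = 928.1250
edge 8: (7,29.5)→(2.5,5)  cross = 7·5 − 2.5·29.5 = -38.7500; (r_i+r_j)·cross = 9.5·-38.7500 = -368.1250
Σcross = 907.5000 → A = |Σcross|/2 = 453.7500 mm²
Σ(r_i+r_j)·cross = 33564.6250 → first moment M = |Σ|/6 = 5594.1042
R_c = M/A = 5594.1042/453.7500 = 12.3286 mm
θ = 206° = 3.595378 rad
V = θ·R_c·A = 3.595378·12.3286·453.7500 = 20112.921 mm³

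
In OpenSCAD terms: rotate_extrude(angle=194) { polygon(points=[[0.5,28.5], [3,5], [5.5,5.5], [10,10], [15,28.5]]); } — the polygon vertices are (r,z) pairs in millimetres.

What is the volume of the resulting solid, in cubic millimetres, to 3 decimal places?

Profile (r,z), 5 vertices: (0.5,28.5) (3,5) (5.5,5.5) (10,10) (15,28.5)
edge 0: (0.5,28.5)→(3,5)  cross = 0.5·5 − 3·28.5 = -83.0000; (r_i+r_j)·cross = 3.5·-83.0000 = -290.5000
edge 1: (3,5)→(5.5,5.5)  cross = 3·5.5 − 5.5·5 = -11.0000; (r_i+r_j)·cross = 8.5·-11.0000 = -93.5000
edge 2: (5.5,5.5)→(10,10)  cross = 5.5·10 − 10·5.5 = 0.0000; (r_i+r_j)·cross = 15.5·0.0000 = 0.0000
edge 3: (10,10)→(15,28.5)  cross = 10·28.5 − 15·10 = 135.0000; (r_i+r_j)·cross = 25·135.0000 = 3375.0000
edge 4: (15,28.5)→(0.5,28.5)  cross = 15·28.5 − 0.5·28.5 = 413.2500; (r_i+r_j)·cross = 15.5·413.2500 = 6405.3750
Σcross = 454.2500 → A = |Σcross|/2 = 227.1250 mm²
Σ(r_i+r_j)·cross = 9396.3750 → first moment M = |Σ|/6 = 1566.0625
R_c = M/A = 1566.0625/227.1250 = 6.8952 mm
θ = 194° = 3.385939 rad
V = θ·R_c·A = 3.385939·6.8952·227.1250 = 5302.592 mm³

Volume = 5302.592 mm³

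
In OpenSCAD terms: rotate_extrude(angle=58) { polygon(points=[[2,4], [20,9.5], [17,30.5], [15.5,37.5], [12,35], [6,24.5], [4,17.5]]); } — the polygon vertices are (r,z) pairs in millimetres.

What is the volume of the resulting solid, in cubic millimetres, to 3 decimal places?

Profile (r,z), 7 vertices: (2,4) (20,9.5) (17,30.5) (15.5,37.5) (12,35) (6,24.5) (4,17.5)
edge 0: (2,4)→(20,9.5)  cross = 2·9.5 − 20·4 = -61.0000; (r_i+r_j)·cross = 22·-61.0000 = -1342.0000
edge 1: (20,9.5)→(17,30.5)  cross = 20·30.5 − 17·9.5 = 448.5000; (r_i+r_j)·cross = 37·448.5000 = 16594.5000
edge 2: (17,30.5)→(15.5,37.5)  cross = 17·37.5 − 15.5·30.5 = 164.7500; (r_i+r_j)·cross = 32.5·164.7500 = 5354.3750
edge 3: (15.5,37.5)→(12,35)  cross = 15.5·35 − 12·37.5 = 92.5000; (r_i+r_j)·cross = 27.5·92.5000 = 2543.7500
edge 4: (12,35)→(6,24.5)  cross = 12·24.5 − 6·35 = 84.0000; (r_i+r_j)·cross = 18·84.0000 = 1512.0000
edge 5: (6,24.5)→(4,17.5)  cross = 6·17.5 − 4·24.5 = 7.0000; (r_i+r_j)·cross = 10·7.0000 = 70.0000
edge 6: (4,17.5)→(2,4)  cross = 4·4 − 2·17.5 = -19.0000; (r_i+r_j)·cross = 6·-19.0000 = -114.0000
Σcross = 716.7500 → A = |Σcross|/2 = 358.3750 mm²
Σ(r_i+r_j)·cross = 24618.6250 → first moment M = |Σ|/6 = 4103.1042
R_c = M/A = 4103.1042/358.3750 = 11.4492 mm
θ = 58° = 1.012291 rad
V = θ·R_c·A = 1.012291·11.4492·358.3750 = 4153.535 mm³

Volume = 4153.535 mm³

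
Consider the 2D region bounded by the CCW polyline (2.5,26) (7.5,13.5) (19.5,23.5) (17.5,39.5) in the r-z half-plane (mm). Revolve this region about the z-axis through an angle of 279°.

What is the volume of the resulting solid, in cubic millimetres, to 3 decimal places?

Volume = 13347.619 mm³

Profile (r,z), 4 vertices: (2.5,26) (7.5,13.5) (19.5,23.5) (17.5,39.5)
edge 0: (2.5,26)→(7.5,13.5)  cross = 2.5·13.5 − 7.5·26 = -161.2500; (r_i+r_j)·cross = 10·-161.2500 = -1612.5000
edge 1: (7.5,13.5)→(19.5,23.5)  cross = 7.5·23.5 − 19.5·13.5 = -87.0000; (r_i+r_j)·cross = 27·-87.0000 = -2349.0000
edge 2: (19.5,23.5)→(17.5,39.5)  cross = 19.5·39.5 − 17.5·23.5 = 359.0000; (r_i+r_j)·cross = 37·359.0000 = 13283.0000
edge 3: (17.5,39.5)→(2.5,26)  cross = 17.5·26 − 2.5·39.5 = 356.2500; (r_i+r_j)·cross = 20·356.2500 = 7125.0000
Σcross = 467.0000 → A = |Σcross|/2 = 233.5000 mm²
Σ(r_i+r_j)·cross = 16446.5000 → first moment M = |Σ|/6 = 2741.0833
R_c = M/A = 2741.0833/233.5000 = 11.7391 mm
θ = 279° = 4.869469 rad
V = θ·R_c·A = 4.869469·11.7391·233.5000 = 13347.619 mm³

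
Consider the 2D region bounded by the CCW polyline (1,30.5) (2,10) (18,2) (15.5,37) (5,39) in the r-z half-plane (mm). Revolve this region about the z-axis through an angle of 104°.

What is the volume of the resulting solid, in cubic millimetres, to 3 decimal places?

Volume = 8131.914 mm³

Profile (r,z), 5 vertices: (1,30.5) (2,10) (18,2) (15.5,37) (5,39)
edge 0: (1,30.5)→(2,10)  cross = 1·10 − 2·30.5 = -51.0000; (r_i+r_j)·cross = 3·-51.0000 = -153.0000
edge 1: (2,10)→(18,2)  cross = 2·2 − 18·10 = -176.0000; (r_i+r_j)·cross = 20·-176.0000 = -3520.0000
edge 2: (18,2)→(15.5,37)  cross = 18·37 − 15.5·2 = 635.0000; (r_i+r_j)·cross = 33.5·635.0000 = 21272.5000
edge 3: (15.5,37)→(5,39)  cross = 15.5·39 − 5·37 = 419.5000; (r_i+r_j)·cross = 20.5·419.5000 = 8599.7500
edge 4: (5,39)→(1,30.5)  cross = 5·30.5 − 1·39 = 113.5000; (r_i+r_j)·cross = 6·113.5000 = 681.0000
Σcross = 941.0000 → A = |Σcross|/2 = 470.5000 mm²
Σ(r_i+r_j)·cross = 26880.2500 → first moment M = |Σ|/6 = 4480.0417
R_c = M/A = 4480.0417/470.5000 = 9.5219 mm
θ = 104° = 1.815142 rad
V = θ·R_c·A = 1.815142·9.5219·470.5000 = 8131.914 mm³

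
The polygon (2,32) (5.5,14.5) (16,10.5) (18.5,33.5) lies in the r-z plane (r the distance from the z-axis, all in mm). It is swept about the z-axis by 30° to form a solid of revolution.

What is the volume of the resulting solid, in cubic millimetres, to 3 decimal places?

Profile (r,z), 4 vertices: (2,32) (5.5,14.5) (16,10.5) (18.5,33.5)
edge 0: (2,32)→(5.5,14.5)  cross = 2·14.5 − 5.5·32 = -147.0000; (r_i+r_j)·cross = 7.5·-147.0000 = -1102.5000
edge 1: (5.5,14.5)→(16,10.5)  cross = 5.5·10.5 − 16·14.5 = -174.2500; (r_i+r_j)·cross = 21.5·-174.2500 = -3746.3750
edge 2: (16,10.5)→(18.5,33.5)  cross = 16·33.5 − 18.5·10.5 = 341.7500; (r_i+r_j)·cross = 34.5·341.7500 = 11790.3750
edge 3: (18.5,33.5)→(2,32)  cross = 18.5·32 − 2·33.5 = 525.0000; (r_i+r_j)·cross = 20.5·525.0000 = 10762.5000
Σcross = 545.5000 → A = |Σcross|/2 = 272.7500 mm²
Σ(r_i+r_j)·cross = 17704.0000 → first moment M = |Σ|/6 = 2950.6667
R_c = M/A = 2950.6667/272.7500 = 10.8182 mm
θ = 30° = 0.523599 rad
V = θ·R_c·A = 0.523599·10.8182·272.7500 = 1544.965 mm³

Volume = 1544.965 mm³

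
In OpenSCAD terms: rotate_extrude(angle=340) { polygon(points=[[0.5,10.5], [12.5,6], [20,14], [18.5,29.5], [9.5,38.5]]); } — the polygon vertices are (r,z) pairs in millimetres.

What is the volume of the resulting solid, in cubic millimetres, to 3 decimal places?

Volume = 25481.851 mm³

Profile (r,z), 5 vertices: (0.5,10.5) (12.5,6) (20,14) (18.5,29.5) (9.5,38.5)
edge 0: (0.5,10.5)→(12.5,6)  cross = 0.5·6 − 12.5·10.5 = -128.2500; (r_i+r_j)·cross = 13·-128.2500 = -1667.2500
edge 1: (12.5,6)→(20,14)  cross = 12.5·14 − 20·6 = 55.0000; (r_i+r_j)·cross = 32.5·55.0000 = 1787.5000
edge 2: (20,14)→(18.5,29.5)  cross = 20·29.5 − 18.5·14 = 331.0000; (r_i+r_j)·cross = 38.5·331.0000 = 12743.5000
edge 3: (18.5,29.5)→(9.5,38.5)  cross = 18.5·38.5 − 9.5·29.5 = 432.0000; (r_i+r_j)·cross = 28·432.0000 = 12096.0000
edge 4: (9.5,38.5)→(0.5,10.5)  cross = 9.5·10.5 − 0.5·38.5 = 80.5000; (r_i+r_j)·cross = 10·80.5000 = 805.0000
Σcross = 770.2500 → A = |Σcross|/2 = 385.1250 mm²
Σ(r_i+r_j)·cross = 25764.7500 → first moment M = |Σ|/6 = 4294.1250
R_c = M/A = 4294.1250/385.1250 = 11.1500 mm
θ = 340° = 5.934119 rad
V = θ·R_c·A = 5.934119·11.1500·385.1250 = 25481.851 mm³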